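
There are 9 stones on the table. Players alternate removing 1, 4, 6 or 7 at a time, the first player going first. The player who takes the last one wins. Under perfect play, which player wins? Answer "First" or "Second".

Positions where the player to move wins (W) vs loses (L):
i:   0  1  2  3  4  5  6  7  8  9
     L  W  L  W  W  L  W  W  W  W
Position 9 is W, so the first player wins.

First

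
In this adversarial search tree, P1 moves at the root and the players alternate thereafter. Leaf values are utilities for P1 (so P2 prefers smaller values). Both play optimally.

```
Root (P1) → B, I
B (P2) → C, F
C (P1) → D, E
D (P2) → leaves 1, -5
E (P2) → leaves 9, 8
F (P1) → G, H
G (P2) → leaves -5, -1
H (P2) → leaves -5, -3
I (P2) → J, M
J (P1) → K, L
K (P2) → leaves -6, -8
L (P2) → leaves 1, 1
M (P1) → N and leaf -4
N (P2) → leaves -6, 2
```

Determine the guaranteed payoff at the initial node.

D (P2): min(1, -5) = -5
E (P2): min(9, 8) = 8
C (P1): max(-5, 8) = 8
G (P2): min(-5, -1) = -5
H (P2): min(-5, -3) = -5
F (P1): max(-5, -5) = -5
B (P2): min(8, -5) = -5
K (P2): min(-6, -8) = -8
L (P2): min(1, 1) = 1
J (P1): max(-8, 1) = 1
N (P2): min(-6, 2) = -6
M (P1): max(-6, -4) = -4
I (P2): min(1, -4) = -4
Root (P1): max(-5, -4) = -4

-4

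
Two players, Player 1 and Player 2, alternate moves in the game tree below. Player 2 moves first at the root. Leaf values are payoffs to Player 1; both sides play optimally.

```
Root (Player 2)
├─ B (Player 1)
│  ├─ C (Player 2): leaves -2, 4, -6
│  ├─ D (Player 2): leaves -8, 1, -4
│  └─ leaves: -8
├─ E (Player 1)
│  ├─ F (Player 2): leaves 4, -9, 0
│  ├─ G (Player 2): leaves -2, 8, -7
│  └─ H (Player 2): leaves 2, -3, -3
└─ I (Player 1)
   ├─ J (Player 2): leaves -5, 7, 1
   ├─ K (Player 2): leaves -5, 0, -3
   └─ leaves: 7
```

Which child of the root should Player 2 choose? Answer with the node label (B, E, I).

B

C (Player 2): min(-2, 4, -6) = -6
D (Player 2): min(-8, 1, -4) = -8
B (Player 1): max(-6, -8, -8) = -6
F (Player 2): min(4, -9, 0) = -9
G (Player 2): min(-2, 8, -7) = -7
H (Player 2): min(2, -3, -3) = -3
E (Player 1): max(-9, -7, -3) = -3
J (Player 2): min(-5, 7, 1) = -5
K (Player 2): min(-5, 0, -3) = -5
I (Player 1): max(-5, -5, 7) = 7
Root (Player 2): min(-6, -3, 7) = -6
Player 2 picks the child with the lowest value: B (value -6).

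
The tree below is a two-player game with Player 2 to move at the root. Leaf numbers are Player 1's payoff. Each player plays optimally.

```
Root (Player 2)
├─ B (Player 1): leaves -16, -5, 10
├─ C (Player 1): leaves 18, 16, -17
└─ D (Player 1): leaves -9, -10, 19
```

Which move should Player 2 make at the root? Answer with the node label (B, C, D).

B

B (Player 1): max(-16, -5, 10) = 10
C (Player 1): max(18, 16, -17) = 18
D (Player 1): max(-9, -10, 19) = 19
Root (Player 2): min(10, 18, 19) = 10
Player 2 picks the child with the lowest value: B (value 10).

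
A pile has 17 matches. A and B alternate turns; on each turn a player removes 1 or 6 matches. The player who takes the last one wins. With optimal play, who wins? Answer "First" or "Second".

W/L table (W = player to move can force a win):
i:   0  1  2  3  4  5  6  7  8  9 10 11 12 13 14 15 16 17
     L  W  L  W  L  W  W  L  W  L  W  L  W  W  L  W  L  W
Position 17 is W, so the first player wins.

First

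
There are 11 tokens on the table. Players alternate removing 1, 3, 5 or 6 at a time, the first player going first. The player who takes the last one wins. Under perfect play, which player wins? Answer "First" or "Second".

W/L table (W = player to move can force a win):
i:   0  1  2  3  4  5  6  7  8  9 10 11
     L  W  L  W  L  W  W  W  W  W  W  L
Position 11 is L, so the second player wins.

Second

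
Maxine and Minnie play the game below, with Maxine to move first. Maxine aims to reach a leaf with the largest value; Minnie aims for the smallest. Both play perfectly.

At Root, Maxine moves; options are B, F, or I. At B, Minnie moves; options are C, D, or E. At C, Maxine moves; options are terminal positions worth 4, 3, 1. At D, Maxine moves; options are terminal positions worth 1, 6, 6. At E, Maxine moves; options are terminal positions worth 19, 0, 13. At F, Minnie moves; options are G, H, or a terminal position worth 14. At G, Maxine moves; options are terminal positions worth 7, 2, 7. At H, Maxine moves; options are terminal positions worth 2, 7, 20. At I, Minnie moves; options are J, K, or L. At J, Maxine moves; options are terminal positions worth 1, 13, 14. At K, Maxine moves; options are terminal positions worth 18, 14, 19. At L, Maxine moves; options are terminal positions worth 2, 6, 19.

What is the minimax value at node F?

7

G: max(7, 2, 7) = 7
H: max(2, 7, 20) = 20
F: min(7, 20, 14) = 7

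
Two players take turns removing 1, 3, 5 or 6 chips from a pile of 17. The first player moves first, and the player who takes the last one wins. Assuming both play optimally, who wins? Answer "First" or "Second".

Mark each pile size as W (mover wins) or L (mover loses):
i:   0  1  2  3  4  5  6  7  8  9 10 11 12 13 14 15 16 17
     L  W  L  W  L  W  W  W  W  W  W  L  W  L  W  L  W  W
Position 17 is W, so the first player wins.

First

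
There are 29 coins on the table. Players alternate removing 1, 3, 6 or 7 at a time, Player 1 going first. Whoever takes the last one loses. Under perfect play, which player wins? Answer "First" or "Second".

Second

Mark each pile size as W (mover wins) or L (mover loses):
i:   0  1  2  3  4  5  6  7  8  9 10 11 12 13 14 15 16 17 18 19 20 21 22 23 24 25 26 27 28 29
     W  L  W  L  W  L  W  W  W  W  W  W  W  L  W  L  W  L  W  W  W  W  W  W  W  L  W  L  W  L
Position 29 is L, so the second player wins.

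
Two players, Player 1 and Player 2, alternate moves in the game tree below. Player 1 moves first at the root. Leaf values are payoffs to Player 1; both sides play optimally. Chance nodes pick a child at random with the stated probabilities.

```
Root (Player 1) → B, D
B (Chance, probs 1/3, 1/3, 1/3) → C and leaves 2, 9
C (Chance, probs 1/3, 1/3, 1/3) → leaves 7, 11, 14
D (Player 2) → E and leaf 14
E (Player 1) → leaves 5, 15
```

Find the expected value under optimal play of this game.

C (Chance): 1/3·7 + 1/3·11 + 1/3·14 = 10.67
B (Chance): 1/3·10.67 + 1/3·2 + 1/3·9 = 7.22
E (Player 1): max(5, 15) = 15
D (Player 2): min(15, 14) = 14
Root (Player 1): max(7.22, 14) = 14

14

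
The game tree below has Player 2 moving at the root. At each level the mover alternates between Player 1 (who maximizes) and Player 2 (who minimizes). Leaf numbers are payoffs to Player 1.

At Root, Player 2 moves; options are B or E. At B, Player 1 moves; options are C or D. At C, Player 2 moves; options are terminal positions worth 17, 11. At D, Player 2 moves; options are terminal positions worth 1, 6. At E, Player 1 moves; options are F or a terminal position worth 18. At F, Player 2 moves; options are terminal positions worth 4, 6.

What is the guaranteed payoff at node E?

F: min(4, 6) = 4
E: max(4, 18) = 18

18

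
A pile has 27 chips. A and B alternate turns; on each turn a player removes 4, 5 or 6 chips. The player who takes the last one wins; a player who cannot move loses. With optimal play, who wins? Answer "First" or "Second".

i:   0  1  2  3  4  5  6  7  8  9 10 11 12 13 14 15 16 17 18 19 20 21 22 23 24 25 26 27
     L  L  L  L  W  W  W  W  W  W  L  L  L  L  W  W  W  W  W  W  L  L  L  L  W  W  W  W
Position 27 is W, so the first player wins.

First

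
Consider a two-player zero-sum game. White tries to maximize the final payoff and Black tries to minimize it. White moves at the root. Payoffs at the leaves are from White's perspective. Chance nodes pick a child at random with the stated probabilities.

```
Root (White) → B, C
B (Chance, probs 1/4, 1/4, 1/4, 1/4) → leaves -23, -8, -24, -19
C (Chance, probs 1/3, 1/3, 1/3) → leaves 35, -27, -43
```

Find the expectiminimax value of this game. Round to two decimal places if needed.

B (Chance): 1/4·-23 + 1/4·-8 + 1/4·-24 + 1/4·-19 = -18.5
C (Chance): 1/3·35 + 1/3·-27 + 1/3·-43 = -11.67
Root (White): max(-18.5, -11.67) = -11.67

-11.67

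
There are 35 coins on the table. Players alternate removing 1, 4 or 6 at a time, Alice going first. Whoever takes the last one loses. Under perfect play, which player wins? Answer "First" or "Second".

i:   0  1  2  3  4  5  6  7  8  9 10 11 12 13 14 15 16 17 18 19 20 21 22 23 24 25 26 27 28 29 30 31 32 33 34 35
     W  L  W  L  W  W  L  W  L  W  W  L  W  L  W  W  L  W  L  W  W  L  W  L  W  W  L  W  L  W  W  L  W  L  W  W
Position 35 is W, so the first player wins.

First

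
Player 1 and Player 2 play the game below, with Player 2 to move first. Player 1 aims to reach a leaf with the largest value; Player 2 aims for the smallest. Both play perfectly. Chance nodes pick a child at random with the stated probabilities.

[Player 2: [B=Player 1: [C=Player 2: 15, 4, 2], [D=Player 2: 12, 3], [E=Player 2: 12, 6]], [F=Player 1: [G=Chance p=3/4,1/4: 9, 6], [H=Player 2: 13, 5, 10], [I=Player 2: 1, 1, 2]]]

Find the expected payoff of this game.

C (Player 2): min(15, 4, 2) = 2
D (Player 2): min(12, 3) = 3
E (Player 2): min(12, 6) = 6
B (Player 1): max(2, 3, 6) = 6
G (Chance): 3/4·9 + 1/4·6 = 8.25
H (Player 2): min(13, 5, 10) = 5
I (Player 2): min(1, 1, 2) = 1
F (Player 1): max(8.25, 5, 1) = 8.25
Root (Player 2): min(6, 8.25) = 6

6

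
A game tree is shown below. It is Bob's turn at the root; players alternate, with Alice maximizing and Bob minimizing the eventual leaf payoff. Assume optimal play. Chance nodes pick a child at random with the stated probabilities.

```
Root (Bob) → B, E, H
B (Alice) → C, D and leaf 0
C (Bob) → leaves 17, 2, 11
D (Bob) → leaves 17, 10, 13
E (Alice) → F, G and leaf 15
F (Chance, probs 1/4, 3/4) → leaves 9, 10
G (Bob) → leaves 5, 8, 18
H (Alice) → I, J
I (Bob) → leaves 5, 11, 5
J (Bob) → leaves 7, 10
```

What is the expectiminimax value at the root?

C (Bob): min(17, 2, 11) = 2
D (Bob): min(17, 10, 13) = 10
B (Alice): max(2, 10, 0) = 10
F (Chance): 1/4·9 + 3/4·10 = 9.75
G (Bob): min(5, 8, 18) = 5
E (Alice): max(9.75, 5, 15) = 15
I (Bob): min(5, 11, 5) = 5
J (Bob): min(7, 10) = 7
H (Alice): max(5, 7) = 7
Root (Bob): min(10, 15, 7) = 7

7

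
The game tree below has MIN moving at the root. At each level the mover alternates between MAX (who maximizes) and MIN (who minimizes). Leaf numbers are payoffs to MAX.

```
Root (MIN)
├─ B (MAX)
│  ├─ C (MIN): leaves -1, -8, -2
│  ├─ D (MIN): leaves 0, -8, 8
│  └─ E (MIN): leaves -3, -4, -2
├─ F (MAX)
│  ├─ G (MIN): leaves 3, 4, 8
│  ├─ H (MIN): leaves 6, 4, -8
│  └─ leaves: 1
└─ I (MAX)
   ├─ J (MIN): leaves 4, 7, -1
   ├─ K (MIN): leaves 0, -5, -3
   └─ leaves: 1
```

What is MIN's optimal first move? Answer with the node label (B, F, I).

B

C (MIN): min(-1, -8, -2) = -8
D (MIN): min(0, -8, 8) = -8
E (MIN): min(-3, -4, -2) = -4
B (MAX): max(-8, -8, -4) = -4
G (MIN): min(3, 4, 8) = 3
H (MIN): min(6, 4, -8) = -8
F (MAX): max(3, -8, 1) = 3
J (MIN): min(4, 7, -1) = -1
K (MIN): min(0, -5, -3) = -5
I (MAX): max(-1, -5, 1) = 1
Root (MIN): min(-4, 3, 1) = -4
MIN picks the child with the lowest value: B (value -4).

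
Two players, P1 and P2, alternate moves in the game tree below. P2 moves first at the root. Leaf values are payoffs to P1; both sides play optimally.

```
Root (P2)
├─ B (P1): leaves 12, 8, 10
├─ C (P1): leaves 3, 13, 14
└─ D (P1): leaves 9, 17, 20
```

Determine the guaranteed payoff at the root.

B (P1): max(12, 8, 10) = 12
C (P1): max(3, 13, 14) = 14
D (P1): max(9, 17, 20) = 20
Root (P2): min(12, 14, 20) = 12

12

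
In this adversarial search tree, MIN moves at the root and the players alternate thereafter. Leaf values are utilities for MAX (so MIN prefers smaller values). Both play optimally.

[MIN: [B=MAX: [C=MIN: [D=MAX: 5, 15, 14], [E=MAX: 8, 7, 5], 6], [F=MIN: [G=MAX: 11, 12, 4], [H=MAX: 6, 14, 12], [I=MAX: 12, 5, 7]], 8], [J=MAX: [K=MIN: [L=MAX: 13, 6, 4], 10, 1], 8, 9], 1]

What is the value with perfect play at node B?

12

D: max(5, 15, 14) = 15
E: max(8, 7, 5) = 8
C: min(15, 8, 6) = 6
G: max(11, 12, 4) = 12
H: max(6, 14, 12) = 14
I: max(12, 5, 7) = 12
F: min(12, 14, 12) = 12
B: max(6, 12, 8) = 12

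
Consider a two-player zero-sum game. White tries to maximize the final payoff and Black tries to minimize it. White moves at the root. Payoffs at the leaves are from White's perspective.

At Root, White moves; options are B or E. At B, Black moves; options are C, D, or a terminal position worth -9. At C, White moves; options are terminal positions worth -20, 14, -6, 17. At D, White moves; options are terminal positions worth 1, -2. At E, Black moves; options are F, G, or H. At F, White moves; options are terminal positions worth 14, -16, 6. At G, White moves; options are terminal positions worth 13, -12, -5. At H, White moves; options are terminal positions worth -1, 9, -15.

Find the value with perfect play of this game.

9

C (White): max(-20, 14, -6, 17) = 17
D (White): max(1, -2) = 1
B (Black): min(17, 1, -9) = -9
F (White): max(14, -16, 6) = 14
G (White): max(13, -12, -5) = 13
H (White): max(-1, 9, -15) = 9
E (Black): min(14, 13, 9) = 9
Root (White): max(-9, 9) = 9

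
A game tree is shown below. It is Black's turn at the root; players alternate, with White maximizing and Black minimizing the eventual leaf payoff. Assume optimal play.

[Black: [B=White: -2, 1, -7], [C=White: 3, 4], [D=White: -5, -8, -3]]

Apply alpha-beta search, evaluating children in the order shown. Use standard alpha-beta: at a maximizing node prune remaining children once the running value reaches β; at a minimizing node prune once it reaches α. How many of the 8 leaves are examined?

B [α=-∞,β=+∞]: v=1
C [α=-∞,β=1]: v=3 after child 1 ≥ β → β-cutoff, skip 1
D [α=-∞,β=1]: v=-3
Root [α=-∞,β=+∞]: v=-3
Leaves evaluated: 7 of 8.

7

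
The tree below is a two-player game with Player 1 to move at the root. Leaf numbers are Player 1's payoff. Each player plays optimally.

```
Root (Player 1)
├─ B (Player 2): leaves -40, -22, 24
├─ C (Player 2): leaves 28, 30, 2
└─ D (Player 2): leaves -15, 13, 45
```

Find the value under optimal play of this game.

B (Player 2): min(-40, -22, 24) = -40
C (Player 2): min(28, 30, 2) = 2
D (Player 2): min(-15, 13, 45) = -15
Root (Player 1): max(-40, 2, -15) = 2

2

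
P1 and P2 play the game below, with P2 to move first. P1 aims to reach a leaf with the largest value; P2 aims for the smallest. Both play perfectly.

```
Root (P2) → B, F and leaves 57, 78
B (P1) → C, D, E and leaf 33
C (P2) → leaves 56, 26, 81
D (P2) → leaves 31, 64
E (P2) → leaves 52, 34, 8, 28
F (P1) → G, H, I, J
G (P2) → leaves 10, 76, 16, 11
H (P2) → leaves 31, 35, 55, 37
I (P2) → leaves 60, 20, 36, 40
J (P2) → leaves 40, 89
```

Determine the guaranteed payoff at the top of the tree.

C (P2): min(56, 26, 81) = 26
D (P2): min(31, 64) = 31
E (P2): min(52, 34, 8, 28) = 8
B (P1): max(26, 31, 8, 33) = 33
G (P2): min(10, 76, 16, 11) = 10
H (P2): min(31, 35, 55, 37) = 31
I (P2): min(60, 20, 36, 40) = 20
J (P2): min(40, 89) = 40
F (P1): max(10, 31, 20, 40) = 40
Root (P2): min(33, 40, 57, 78) = 33

33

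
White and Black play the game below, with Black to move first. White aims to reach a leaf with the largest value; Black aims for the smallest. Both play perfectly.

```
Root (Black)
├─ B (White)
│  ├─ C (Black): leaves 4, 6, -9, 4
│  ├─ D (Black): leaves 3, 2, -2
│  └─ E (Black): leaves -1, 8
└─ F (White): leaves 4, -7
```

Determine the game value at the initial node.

C (Black): min(4, 6, -9, 4) = -9
D (Black): min(3, 2, -2) = -2
E (Black): min(-1, 8) = -1
B (White): max(-9, -2, -1) = -1
F (White): max(4, -7) = 4
Root (Black): min(-1, 4) = -1

-1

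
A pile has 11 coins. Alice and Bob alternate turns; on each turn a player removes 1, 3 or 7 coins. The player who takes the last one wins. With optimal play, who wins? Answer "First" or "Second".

W/L table (W = player to move can force a win):
i:   0  1  2  3  4  5  6  7  8  9 10 11
     L  W  L  W  L  W  L  W  L  W  L  W
Position 11 is W, so the first player wins.

First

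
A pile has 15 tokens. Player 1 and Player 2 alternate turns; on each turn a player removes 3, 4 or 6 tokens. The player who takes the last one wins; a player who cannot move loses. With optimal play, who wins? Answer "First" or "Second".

First

Mark each pile size as W (mover wins) or L (mover loses):
i:   0  1  2  3  4  5  6  7  8  9 10 11 12 13 14 15
     L  L  L  W  W  W  W  W  W  L  L  L  W  W  W  W
Position 15 is W, so the first player wins.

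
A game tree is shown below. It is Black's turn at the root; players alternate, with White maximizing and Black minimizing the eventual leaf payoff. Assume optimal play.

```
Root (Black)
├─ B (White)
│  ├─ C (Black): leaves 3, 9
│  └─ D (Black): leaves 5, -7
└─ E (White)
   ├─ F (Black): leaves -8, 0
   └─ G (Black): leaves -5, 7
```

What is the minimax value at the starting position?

C (Black): min(3, 9) = 3
D (Black): min(5, -7) = -7
B (White): max(3, -7) = 3
F (Black): min(-8, 0) = -8
G (Black): min(-5, 7) = -5
E (White): max(-8, -5) = -5
Root (Black): min(3, -5) = -5

-5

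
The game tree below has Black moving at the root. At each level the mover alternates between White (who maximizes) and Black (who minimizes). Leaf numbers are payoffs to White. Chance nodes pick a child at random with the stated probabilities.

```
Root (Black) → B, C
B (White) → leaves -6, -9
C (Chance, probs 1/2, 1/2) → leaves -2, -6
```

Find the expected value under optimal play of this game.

-6

B (White): max(-6, -9) = -6
C (Chance): 1/2·-2 + 1/2·-6 = -4
Root (Black): min(-6, -4) = -6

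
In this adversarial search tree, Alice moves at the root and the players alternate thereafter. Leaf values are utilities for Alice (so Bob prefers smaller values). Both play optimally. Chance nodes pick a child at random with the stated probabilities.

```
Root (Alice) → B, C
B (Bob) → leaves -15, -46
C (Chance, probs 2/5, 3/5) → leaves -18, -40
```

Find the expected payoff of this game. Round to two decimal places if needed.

-31.2

B (Bob): min(-15, -46) = -46
C (Chance): 2/5·-18 + 3/5·-40 = -31.2
Root (Alice): max(-46, -31.2) = -31.2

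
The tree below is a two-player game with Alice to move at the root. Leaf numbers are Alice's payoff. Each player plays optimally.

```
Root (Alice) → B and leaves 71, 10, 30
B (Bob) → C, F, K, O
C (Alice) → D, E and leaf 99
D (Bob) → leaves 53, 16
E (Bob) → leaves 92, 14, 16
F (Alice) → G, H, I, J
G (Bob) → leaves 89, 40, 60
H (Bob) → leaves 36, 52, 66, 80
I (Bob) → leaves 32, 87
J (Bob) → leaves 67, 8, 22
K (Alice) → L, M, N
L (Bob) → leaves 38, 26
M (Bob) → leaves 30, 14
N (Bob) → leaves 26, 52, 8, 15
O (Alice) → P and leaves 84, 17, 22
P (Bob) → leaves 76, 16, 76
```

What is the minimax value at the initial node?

D (Bob): min(53, 16) = 16
E (Bob): min(92, 14, 16) = 14
C (Alice): max(16, 14, 99) = 99
G (Bob): min(89, 40, 60) = 40
H (Bob): min(36, 52, 66, 80) = 36
I (Bob): min(32, 87) = 32
J (Bob): min(67, 8, 22) = 8
F (Alice): max(40, 36, 32, 8) = 40
L (Bob): min(38, 26) = 26
M (Bob): min(30, 14) = 14
N (Bob): min(26, 52, 8, 15) = 8
K (Alice): max(26, 14, 8) = 26
P (Bob): min(76, 16, 76) = 16
O (Alice): max(16, 84, 17, 22) = 84
B (Bob): min(99, 40, 26, 84) = 26
Root (Alice): max(26, 71, 10, 30) = 71

71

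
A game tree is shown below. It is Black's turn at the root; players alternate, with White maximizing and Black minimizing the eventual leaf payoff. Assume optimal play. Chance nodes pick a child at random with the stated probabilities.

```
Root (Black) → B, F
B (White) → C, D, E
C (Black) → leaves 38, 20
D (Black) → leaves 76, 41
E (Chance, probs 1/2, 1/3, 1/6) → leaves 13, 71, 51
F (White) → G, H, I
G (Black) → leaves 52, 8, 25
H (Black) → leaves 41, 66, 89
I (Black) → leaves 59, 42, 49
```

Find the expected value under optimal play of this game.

41

C (Black): min(38, 20) = 20
D (Black): min(76, 41) = 41
E (Chance): 1/2·13 + 1/3·71 + 1/6·51 = 38.67
B (White): max(20, 41, 38.67) = 41
G (Black): min(52, 8, 25) = 8
H (Black): min(41, 66, 89) = 41
I (Black): min(59, 42, 49) = 42
F (White): max(8, 41, 42) = 42
Root (Black): min(41, 42) = 41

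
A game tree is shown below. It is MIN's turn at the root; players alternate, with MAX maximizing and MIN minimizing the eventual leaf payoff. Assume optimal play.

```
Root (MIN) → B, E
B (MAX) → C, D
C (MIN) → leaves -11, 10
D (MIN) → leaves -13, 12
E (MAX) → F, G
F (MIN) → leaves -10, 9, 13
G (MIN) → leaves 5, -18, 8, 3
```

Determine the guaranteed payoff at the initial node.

-11

C (MIN): min(-11, 10) = -11
D (MIN): min(-13, 12) = -13
B (MAX): max(-11, -13) = -11
F (MIN): min(-10, 9, 13) = -10
G (MIN): min(5, -18, 8, 3) = -18
E (MAX): max(-10, -18) = -10
Root (MIN): min(-11, -10) = -11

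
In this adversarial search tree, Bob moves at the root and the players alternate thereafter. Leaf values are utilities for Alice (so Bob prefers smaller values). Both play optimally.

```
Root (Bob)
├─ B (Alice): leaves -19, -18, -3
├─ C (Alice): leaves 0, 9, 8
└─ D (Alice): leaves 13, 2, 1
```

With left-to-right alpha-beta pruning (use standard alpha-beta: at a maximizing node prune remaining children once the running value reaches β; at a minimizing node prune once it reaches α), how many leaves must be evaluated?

5

B [α=-∞,β=+∞]: v=-3
C [α=-∞,β=-3]: v=0 after child 1 ≥ β → β-cutoff, skip 2
D [α=-∞,β=-3]: v=13 after child 1 ≥ β → β-cutoff, skip 2
Root [α=-∞,β=+∞]: v=-3
Leaves evaluated: 5 of 9.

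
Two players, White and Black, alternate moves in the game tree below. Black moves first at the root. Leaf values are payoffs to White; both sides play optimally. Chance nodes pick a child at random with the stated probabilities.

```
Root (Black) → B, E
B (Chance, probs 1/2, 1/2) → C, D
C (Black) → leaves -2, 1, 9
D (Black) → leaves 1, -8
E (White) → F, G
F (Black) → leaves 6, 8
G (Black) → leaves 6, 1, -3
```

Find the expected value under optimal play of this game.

-5

C (Black): min(-2, 1, 9) = -2
D (Black): min(1, -8) = -8
B (Chance): 1/2·-2 + 1/2·-8 = -5
F (Black): min(6, 8) = 6
G (Black): min(6, 1, -3) = -3
E (White): max(6, -3) = 6
Root (Black): min(-5, 6) = -5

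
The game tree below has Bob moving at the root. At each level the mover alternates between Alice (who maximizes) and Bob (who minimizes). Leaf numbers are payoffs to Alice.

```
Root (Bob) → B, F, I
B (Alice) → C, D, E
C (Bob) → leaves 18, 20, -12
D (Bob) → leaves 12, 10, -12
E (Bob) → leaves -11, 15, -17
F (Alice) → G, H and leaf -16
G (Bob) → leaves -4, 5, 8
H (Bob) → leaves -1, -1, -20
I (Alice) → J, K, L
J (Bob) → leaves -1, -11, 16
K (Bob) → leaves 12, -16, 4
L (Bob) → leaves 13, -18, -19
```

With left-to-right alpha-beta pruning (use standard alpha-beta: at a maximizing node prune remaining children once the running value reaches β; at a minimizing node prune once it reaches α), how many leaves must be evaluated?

C [α=-∞,β=+∞]: v=-12
D [α=-12,β=+∞]: v=-12
E [α=-12,β=+∞]: v=-17
B [α=-∞,β=+∞]: v=-12
G [α=-∞,β=-12]: v=-4
F [α=-∞,β=-12]: v=-4 after child 1 ≥ β → β-cutoff, skip 2
J [α=-∞,β=-12]: v=-11
I [α=-∞,β=-12]: v=-11 after child 1 ≥ β → β-cutoff, skip 2
Root [α=-∞,β=+∞]: v=-12
Leaves evaluated: 15 of 25.

15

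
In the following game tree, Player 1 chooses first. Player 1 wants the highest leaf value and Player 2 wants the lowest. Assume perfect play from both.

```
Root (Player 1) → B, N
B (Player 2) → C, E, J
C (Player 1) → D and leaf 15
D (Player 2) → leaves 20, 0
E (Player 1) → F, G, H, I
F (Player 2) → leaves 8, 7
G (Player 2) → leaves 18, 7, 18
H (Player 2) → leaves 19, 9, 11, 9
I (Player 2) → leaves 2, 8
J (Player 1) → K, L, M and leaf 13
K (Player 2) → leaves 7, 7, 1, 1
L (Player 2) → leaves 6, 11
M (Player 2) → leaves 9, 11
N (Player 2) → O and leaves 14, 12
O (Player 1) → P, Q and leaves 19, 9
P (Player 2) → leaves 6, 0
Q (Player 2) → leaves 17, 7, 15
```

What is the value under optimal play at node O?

19

P: min(6, 0) = 0
Q: min(17, 7, 15) = 7
O: max(0, 7, 19, 9) = 19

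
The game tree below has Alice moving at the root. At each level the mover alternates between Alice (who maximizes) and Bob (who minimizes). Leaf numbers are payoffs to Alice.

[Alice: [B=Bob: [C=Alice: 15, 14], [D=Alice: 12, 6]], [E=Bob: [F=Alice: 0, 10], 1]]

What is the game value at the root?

C (Alice): max(15, 14) = 15
D (Alice): max(12, 6) = 12
B (Bob): min(15, 12) = 12
F (Alice): max(0, 10) = 10
E (Bob): min(10, 1) = 1
Root (Alice): max(12, 1) = 12

12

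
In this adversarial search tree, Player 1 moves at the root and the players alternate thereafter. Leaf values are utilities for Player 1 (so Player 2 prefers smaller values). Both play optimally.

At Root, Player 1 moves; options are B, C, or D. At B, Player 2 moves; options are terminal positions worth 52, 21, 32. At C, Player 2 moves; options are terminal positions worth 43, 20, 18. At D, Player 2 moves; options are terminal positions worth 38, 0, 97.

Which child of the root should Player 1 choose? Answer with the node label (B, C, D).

B

B (Player 2): min(52, 21, 32) = 21
C (Player 2): min(43, 20, 18) = 18
D (Player 2): min(38, 0, 97) = 0
Root (Player 1): max(21, 18, 0) = 21
Player 1 picks the child with the highest value: B (value 21).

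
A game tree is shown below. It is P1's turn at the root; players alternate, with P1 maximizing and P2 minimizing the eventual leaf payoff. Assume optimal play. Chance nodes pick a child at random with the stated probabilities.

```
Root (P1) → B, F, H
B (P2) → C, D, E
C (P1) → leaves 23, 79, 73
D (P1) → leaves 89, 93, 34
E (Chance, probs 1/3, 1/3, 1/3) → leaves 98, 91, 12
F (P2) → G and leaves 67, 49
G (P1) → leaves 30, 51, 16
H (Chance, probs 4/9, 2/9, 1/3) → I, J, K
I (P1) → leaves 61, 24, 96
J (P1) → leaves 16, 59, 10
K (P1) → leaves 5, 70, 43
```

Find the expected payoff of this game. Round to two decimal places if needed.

79.11

C (P1): max(23, 79, 73) = 79
D (P1): max(89, 93, 34) = 93
E (Chance): 1/3·98 + 1/3·91 + 1/3·12 = 67
B (P2): min(79, 93, 67) = 67
G (P1): max(30, 51, 16) = 51
F (P2): min(51, 67, 49) = 49
I (P1): max(61, 24, 96) = 96
J (P1): max(16, 59, 10) = 59
K (P1): max(5, 70, 43) = 70
H (Chance): 4/9·96 + 2/9·59 + 1/3·70 = 79.11
Root (P1): max(67, 49, 79.11) = 79.11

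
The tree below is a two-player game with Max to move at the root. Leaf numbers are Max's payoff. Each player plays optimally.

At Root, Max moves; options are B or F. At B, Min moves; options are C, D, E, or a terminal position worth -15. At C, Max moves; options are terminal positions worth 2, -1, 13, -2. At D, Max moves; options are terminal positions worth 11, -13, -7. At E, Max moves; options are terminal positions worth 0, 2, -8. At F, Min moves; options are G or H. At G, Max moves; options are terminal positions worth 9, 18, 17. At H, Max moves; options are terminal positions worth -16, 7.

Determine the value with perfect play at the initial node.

7

C (Max): max(2, -1, 13, -2) = 13
D (Max): max(11, -13, -7) = 11
E (Max): max(0, 2, -8) = 2
B (Min): min(13, 11, 2, -15) = -15
G (Max): max(9, 18, 17) = 18
H (Max): max(-16, 7) = 7
F (Min): min(18, 7) = 7
Root (Max): max(-15, 7) = 7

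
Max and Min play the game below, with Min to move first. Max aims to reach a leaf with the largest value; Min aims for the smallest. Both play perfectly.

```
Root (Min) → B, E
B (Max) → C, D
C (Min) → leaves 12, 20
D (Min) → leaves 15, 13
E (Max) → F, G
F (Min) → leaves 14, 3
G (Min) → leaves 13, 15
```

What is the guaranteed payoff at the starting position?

C (Min): min(12, 20) = 12
D (Min): min(15, 13) = 13
B (Max): max(12, 13) = 13
F (Min): min(14, 3) = 3
G (Min): min(13, 15) = 13
E (Max): max(3, 13) = 13
Root (Min): min(13, 13) = 13

13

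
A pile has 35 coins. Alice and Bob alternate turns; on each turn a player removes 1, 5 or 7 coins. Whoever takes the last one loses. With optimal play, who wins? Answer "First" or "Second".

Second

Compute winning (W) and losing (L) positions by backward induction:
i:   0  1  2  3  4  5  6  7  8  9 10 11 12 13 14 15 16 17 18 19 20 21 22 23 24 25 26 27 28 29 30 31 32 33 34 35
     W  L  W  L  W  L  W  L  W  L  W  L  W  L  W  L  W  L  W  L  W  L  W  L  W  L  W  L  W  L  W  L  W  L  W  L
Position 35 is L, so the second player wins.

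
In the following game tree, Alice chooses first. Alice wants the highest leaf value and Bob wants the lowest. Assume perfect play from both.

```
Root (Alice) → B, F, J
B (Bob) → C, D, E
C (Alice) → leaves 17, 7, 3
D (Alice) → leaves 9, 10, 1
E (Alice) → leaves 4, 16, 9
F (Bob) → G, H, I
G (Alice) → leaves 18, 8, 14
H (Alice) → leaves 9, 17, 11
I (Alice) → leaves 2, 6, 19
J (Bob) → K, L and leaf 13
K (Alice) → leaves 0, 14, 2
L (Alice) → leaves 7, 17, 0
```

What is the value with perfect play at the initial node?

17

C (Alice): max(17, 7, 3) = 17
D (Alice): max(9, 10, 1) = 10
E (Alice): max(4, 16, 9) = 16
B (Bob): min(17, 10, 16) = 10
G (Alice): max(18, 8, 14) = 18
H (Alice): max(9, 17, 11) = 17
I (Alice): max(2, 6, 19) = 19
F (Bob): min(18, 17, 19) = 17
K (Alice): max(0, 14, 2) = 14
L (Alice): max(7, 17, 0) = 17
J (Bob): min(14, 17, 13) = 13
Root (Alice): max(10, 17, 13) = 17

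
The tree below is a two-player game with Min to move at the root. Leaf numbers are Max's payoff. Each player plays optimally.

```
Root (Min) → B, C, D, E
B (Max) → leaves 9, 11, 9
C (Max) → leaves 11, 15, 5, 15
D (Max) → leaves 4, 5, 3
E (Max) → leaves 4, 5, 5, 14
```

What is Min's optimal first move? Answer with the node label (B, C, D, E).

D

B (Max): max(9, 11, 9) = 11
C (Max): max(11, 15, 5, 15) = 15
D (Max): max(4, 5, 3) = 5
E (Max): max(4, 5, 5, 14) = 14
Root (Min): min(11, 15, 5, 14) = 5
Min picks the child with the lowest value: D (value 5).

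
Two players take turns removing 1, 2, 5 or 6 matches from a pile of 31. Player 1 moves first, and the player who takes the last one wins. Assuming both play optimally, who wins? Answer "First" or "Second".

Compute winning (W) and losing (L) positions by backward induction:
i:   0  1  2  3  4  5  6  7  8  9 10 11 12 13 14 15 16 17 18 19 20 21 22 23 24 25 26 27 28 29 30 31
     L  W  W  L  W  W  W  L  W  W  L  W  W  W  L  W  W  L  W  W  W  L  W  W  L  W  W  W  L  W  W  L
Position 31 is L, so the second player wins.

Second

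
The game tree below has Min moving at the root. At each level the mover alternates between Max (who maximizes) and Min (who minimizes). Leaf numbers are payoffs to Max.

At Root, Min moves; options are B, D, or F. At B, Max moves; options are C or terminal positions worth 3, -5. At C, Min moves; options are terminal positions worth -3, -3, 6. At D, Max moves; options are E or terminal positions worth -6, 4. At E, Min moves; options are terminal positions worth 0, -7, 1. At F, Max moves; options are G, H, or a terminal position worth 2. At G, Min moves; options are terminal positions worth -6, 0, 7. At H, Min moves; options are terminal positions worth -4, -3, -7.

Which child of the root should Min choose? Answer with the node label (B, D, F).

F

C (Min): min(-3, -3, 6) = -3
B (Max): max(-3, 3, -5) = 3
E (Min): min(0, -7, 1) = -7
D (Max): max(-7, -6, 4) = 4
G (Min): min(-6, 0, 7) = -6
H (Min): min(-4, -3, -7) = -7
F (Max): max(-6, -7, 2) = 2
Root (Min): min(3, 4, 2) = 2
Min picks the child with the lowest value: F (value 2).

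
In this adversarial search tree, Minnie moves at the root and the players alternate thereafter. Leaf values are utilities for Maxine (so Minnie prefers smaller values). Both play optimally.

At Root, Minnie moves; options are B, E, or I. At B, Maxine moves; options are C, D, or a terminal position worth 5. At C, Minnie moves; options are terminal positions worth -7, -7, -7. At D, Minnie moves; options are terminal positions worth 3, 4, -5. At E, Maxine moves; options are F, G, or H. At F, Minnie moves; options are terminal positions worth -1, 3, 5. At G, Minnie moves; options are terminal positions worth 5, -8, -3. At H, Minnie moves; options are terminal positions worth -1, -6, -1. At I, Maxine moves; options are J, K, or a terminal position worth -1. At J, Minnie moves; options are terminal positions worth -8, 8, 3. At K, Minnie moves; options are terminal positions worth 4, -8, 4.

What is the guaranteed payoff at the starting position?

-1

C (Minnie): min(-7, -7, -7) = -7
D (Minnie): min(3, 4, -5) = -5
B (Maxine): max(-7, -5, 5) = 5
F (Minnie): min(-1, 3, 5) = -1
G (Minnie): min(5, -8, -3) = -8
H (Minnie): min(-1, -6, -1) = -6
E (Maxine): max(-1, -8, -6) = -1
J (Minnie): min(-8, 8, 3) = -8
K (Minnie): min(4, -8, 4) = -8
I (Maxine): max(-8, -8, -1) = -1
Root (Minnie): min(5, -1, -1) = -1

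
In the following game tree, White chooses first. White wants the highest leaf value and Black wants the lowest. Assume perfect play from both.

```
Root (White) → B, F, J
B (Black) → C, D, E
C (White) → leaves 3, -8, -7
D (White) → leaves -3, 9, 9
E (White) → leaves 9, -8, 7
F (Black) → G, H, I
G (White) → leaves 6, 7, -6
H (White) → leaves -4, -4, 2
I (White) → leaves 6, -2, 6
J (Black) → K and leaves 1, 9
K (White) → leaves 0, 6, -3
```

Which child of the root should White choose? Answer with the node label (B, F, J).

B

C (White): max(3, -8, -7) = 3
D (White): max(-3, 9, 9) = 9
E (White): max(9, -8, 7) = 9
B (Black): min(3, 9, 9) = 3
G (White): max(6, 7, -6) = 7
H (White): max(-4, -4, 2) = 2
I (White): max(6, -2, 6) = 6
F (Black): min(7, 2, 6) = 2
K (White): max(0, 6, -3) = 6
J (Black): min(6, 1, 9) = 1
Root (White): max(3, 2, 1) = 3
White picks the child with the highest value: B (value 3).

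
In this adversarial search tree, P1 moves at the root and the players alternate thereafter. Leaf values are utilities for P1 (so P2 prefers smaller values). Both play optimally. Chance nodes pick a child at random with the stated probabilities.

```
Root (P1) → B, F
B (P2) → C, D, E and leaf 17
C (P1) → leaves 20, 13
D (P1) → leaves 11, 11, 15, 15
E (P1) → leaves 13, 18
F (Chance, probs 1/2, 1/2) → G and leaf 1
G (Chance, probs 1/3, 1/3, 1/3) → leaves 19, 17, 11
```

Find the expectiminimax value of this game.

C (P1): max(20, 13) = 20
D (P1): max(11, 11, 15, 15) = 15
E (P1): max(13, 18) = 18
B (P2): min(20, 15, 18, 17) = 15
G (Chance): 1/3·19 + 1/3·17 + 1/3·11 = 15.67
F (Chance): 1/2·15.67 + 1/2·1 = 8.33
Root (P1): max(15, 8.33) = 15

15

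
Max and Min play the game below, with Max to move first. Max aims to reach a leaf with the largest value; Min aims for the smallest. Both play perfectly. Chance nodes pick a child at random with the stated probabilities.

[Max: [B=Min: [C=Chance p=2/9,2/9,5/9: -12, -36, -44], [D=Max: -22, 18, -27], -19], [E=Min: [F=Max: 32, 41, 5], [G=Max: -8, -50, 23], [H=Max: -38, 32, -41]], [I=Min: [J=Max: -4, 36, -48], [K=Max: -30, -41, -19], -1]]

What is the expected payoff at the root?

23

C (Chance): 2/9·-12 + 2/9·-36 + 5/9·-44 = -35.11
D (Max): max(-22, 18, -27) = 18
B (Min): min(-35.11, 18, -19) = -35.11
F (Max): max(32, 41, 5) = 41
G (Max): max(-8, -50, 23) = 23
H (Max): max(-38, 32, -41) = 32
E (Min): min(41, 23, 32) = 23
J (Max): max(-4, 36, -48) = 36
K (Max): max(-30, -41, -19) = -19
I (Min): min(36, -19, -1) = -19
Root (Max): max(-35.11, 23, -19) = 23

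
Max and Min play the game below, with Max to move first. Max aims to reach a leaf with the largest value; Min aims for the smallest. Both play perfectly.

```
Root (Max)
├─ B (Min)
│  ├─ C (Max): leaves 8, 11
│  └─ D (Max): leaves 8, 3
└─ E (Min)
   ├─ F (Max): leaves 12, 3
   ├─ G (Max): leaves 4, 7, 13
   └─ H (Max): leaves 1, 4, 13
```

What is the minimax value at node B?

C: max(8, 11) = 11
D: max(8, 3) = 8
B: min(11, 8) = 8

8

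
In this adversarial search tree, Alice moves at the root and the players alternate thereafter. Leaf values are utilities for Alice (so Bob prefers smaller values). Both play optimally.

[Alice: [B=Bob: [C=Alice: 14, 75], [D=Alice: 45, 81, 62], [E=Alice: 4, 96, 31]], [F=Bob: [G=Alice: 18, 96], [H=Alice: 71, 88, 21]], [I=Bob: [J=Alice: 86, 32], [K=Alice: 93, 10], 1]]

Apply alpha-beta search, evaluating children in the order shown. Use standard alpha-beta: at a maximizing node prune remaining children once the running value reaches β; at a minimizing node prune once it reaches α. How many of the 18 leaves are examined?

C [α=-∞,β=+∞]: v=75
D [α=-∞,β=75]: v=81 after child 2 ≥ β → β-cutoff, skip 1
E [α=-∞,β=75]: v=96 after child 2 ≥ β → β-cutoff, skip 1
B [α=-∞,β=+∞]: v=75
G [α=75,β=+∞]: v=96
H [α=75,β=96]: v=88
F [α=75,β=+∞]: v=88
J [α=88,β=+∞]: v=86
I [α=88,β=+∞]: v=86 after child 1 ≤ α → α-cutoff, skip 2
Root [α=-∞,β=+∞]: v=88
Leaves evaluated: 13 of 18.

13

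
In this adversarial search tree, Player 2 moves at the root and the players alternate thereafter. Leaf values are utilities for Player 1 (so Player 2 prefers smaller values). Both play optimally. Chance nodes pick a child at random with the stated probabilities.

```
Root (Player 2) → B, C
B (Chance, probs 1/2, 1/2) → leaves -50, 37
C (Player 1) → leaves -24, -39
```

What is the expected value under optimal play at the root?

B (Chance): 1/2·-50 + 1/2·37 = -6.5
C (Player 1): max(-24, -39) = -24
Root (Player 2): min(-6.5, -24) = -24

-24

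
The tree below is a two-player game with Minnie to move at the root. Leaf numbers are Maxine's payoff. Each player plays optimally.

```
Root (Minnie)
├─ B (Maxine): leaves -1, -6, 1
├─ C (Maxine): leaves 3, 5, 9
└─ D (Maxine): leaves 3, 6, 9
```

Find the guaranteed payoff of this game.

1

B (Maxine): max(-1, -6, 1) = 1
C (Maxine): max(3, 5, 9) = 9
D (Maxine): max(3, 6, 9) = 9
Root (Minnie): min(1, 9, 9) = 1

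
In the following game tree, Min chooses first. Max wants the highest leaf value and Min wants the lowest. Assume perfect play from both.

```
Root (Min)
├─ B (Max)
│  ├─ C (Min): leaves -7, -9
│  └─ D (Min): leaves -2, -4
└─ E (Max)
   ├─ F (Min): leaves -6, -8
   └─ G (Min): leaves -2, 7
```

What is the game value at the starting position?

C (Min): min(-7, -9) = -9
D (Min): min(-2, -4) = -4
B (Max): max(-9, -4) = -4
F (Min): min(-6, -8) = -8
G (Min): min(-2, 7) = -2
E (Max): max(-8, -2) = -2
Root (Min): min(-4, -2) = -4

-4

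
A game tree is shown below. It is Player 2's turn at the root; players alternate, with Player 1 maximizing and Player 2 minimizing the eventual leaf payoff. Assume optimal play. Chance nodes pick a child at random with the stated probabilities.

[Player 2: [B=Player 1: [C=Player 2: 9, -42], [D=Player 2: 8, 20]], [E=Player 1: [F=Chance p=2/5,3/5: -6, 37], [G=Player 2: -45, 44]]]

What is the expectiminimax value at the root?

8

C (Player 2): min(9, -42) = -42
D (Player 2): min(8, 20) = 8
B (Player 1): max(-42, 8) = 8
F (Chance): 2/5·-6 + 3/5·37 = 19.8
G (Player 2): min(-45, 44) = -45
E (Player 1): max(19.8, -45) = 19.8
Root (Player 2): min(8, 19.8) = 8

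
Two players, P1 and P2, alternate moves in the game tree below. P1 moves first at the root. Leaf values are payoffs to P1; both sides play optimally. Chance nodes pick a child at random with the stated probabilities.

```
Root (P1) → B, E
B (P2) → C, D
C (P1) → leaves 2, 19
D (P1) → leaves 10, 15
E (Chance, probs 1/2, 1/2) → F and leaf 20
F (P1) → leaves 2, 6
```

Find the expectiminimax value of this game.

C (P1): max(2, 19) = 19
D (P1): max(10, 15) = 15
B (P2): min(19, 15) = 15
F (P1): max(2, 6) = 6
E (Chance): 1/2·6 + 1/2·20 = 13
Root (P1): max(15, 13) = 15

15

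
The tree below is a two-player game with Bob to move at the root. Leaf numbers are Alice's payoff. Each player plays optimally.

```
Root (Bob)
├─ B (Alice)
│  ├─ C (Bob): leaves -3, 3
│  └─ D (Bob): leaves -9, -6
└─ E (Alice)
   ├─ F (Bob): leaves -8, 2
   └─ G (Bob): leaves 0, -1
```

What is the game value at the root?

-3

C (Bob): min(-3, 3) = -3
D (Bob): min(-9, -6) = -9
B (Alice): max(-3, -9) = -3
F (Bob): min(-8, 2) = -8
G (Bob): min(0, -1) = -1
E (Alice): max(-8, -1) = -1
Root (Bob): min(-3, -1) = -3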